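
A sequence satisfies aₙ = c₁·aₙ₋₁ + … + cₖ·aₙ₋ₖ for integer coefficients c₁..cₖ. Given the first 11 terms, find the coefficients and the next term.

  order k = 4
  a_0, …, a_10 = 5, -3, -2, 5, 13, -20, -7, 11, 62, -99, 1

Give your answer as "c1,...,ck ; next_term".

  a_4 = -1·5 + -1·-2 + -2·-3 + 2·5 = 13
  a_5 = -1·13 + -1·5 + -2·-2 + 2·-3 = -20
  a_6 = -1·-20 + -1·13 + -2·5 + 2·-2 = -7
  a_7 = -1·-7 + -1·-20 + -2·13 + 2·5 = 11
  a_8 = -1·11 + -1·-7 + -2·-20 + 2·13 = 62
  a_9 = -1·62 + -1·11 + -2·-7 + 2·-20 = -99
  a_10 = -1·-99 + -1·62 + -2·11 + 2·-7 = 1
  a_11 = -1·1 + -1·-99 + -2·62 + 2·11 = -4

-1,-1,-2,2 ; -4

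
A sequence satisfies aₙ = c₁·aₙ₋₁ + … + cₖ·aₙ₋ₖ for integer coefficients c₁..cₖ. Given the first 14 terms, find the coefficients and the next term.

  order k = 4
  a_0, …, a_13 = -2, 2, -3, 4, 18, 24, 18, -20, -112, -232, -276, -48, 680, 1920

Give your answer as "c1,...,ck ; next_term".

2,-2,0,-2 ; 3032

  a_4 = 2·4 + -2·-3 + 0·2 + -2·-2 = 18
  a_5 = 2·18 + -2·4 + 0·-3 + -2·2 = 24
  a_6 = 2·24 + -2·18 + 0·4 + -2·-3 = 18
  a_7 = 2·18 + -2·24 + 0·18 + -2·4 = -20
  a_8 = 2·-20 + -2·18 + 0·24 + -2·18 = -112
  a_9 = 2·-112 + -2·-20 + 0·18 + -2·24 = -232
  a_10 = 2·-232 + -2·-112 + 0·-20 + -2·18 = -276
  a_11 = 2·-276 + -2·-232 + 0·-112 + -2·-20 = -48
  a_12 = 2·-48 + -2·-276 + 0·-232 + -2·-112 = 680
  a_13 = 2·680 + -2·-48 + 0·-276 + -2·-232 = 1920
  a_14 = 2·1920 + -2·680 + 0·-48 + -2·-276 = 3032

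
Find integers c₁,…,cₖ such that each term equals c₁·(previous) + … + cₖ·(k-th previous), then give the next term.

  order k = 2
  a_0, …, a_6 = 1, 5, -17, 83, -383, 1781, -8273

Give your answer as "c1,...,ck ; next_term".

  a_2 = -4·5 + 3·1 = -17
  a_3 = -4·-17 + 3·5 = 83
  a_4 = -4·83 + 3·-17 = -383
  a_5 = -4·-383 + 3·83 = 1781
  a_6 = -4·1781 + 3·-383 = -8273
  a_7 = -4·-8273 + 3·1781 = 38435

-4,3 ; 38435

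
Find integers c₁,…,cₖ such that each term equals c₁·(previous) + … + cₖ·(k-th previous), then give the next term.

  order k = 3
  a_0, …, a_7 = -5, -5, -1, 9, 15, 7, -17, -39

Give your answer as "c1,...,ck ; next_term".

  a_3 = 1·-1 + -1·-5 + -1·-5 = 9
  a_4 = 1·9 + -1·-1 + -1·-5 = 15
  a_5 = 1·15 + -1·9 + -1·-1 = 7
  a_6 = 1·7 + -1·15 + -1·9 = -17
  a_7 = 1·-17 + -1·7 + -1·15 = -39
  a_8 = 1·-39 + -1·-17 + -1·7 = -29

1,-1,-1 ; -29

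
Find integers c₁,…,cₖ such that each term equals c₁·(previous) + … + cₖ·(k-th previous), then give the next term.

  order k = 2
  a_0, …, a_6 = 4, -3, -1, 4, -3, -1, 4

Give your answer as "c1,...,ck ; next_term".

  a_2 = -1·-3 + -1·4 = -1
  a_3 = -1·-1 + -1·-3 = 4
  a_4 = -1·4 + -1·-1 = -3
  a_5 = -1·-3 + -1·4 = -1
  a_6 = -1·-1 + -1·-3 = 4
  a_7 = -1·4 + -1·-1 = -3

-1,-1 ; -3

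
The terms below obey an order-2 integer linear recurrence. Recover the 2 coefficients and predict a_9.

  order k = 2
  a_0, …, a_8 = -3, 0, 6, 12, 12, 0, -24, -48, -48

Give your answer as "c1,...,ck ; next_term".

  a_2 = 2·0 + -2·-3 = 6
  a_3 = 2·6 + -2·0 = 12
  a_4 = 2·12 + -2·6 = 12
  a_5 = 2·12 + -2·12 = 0
  a_6 = 2·0 + -2·12 = -24
  a_7 = 2·-24 + -2·0 = -48
  a_8 = 2·-48 + -2·-24 = -48
  a_9 = 2·-48 + -2·-48 = 0

2,-2 ; 0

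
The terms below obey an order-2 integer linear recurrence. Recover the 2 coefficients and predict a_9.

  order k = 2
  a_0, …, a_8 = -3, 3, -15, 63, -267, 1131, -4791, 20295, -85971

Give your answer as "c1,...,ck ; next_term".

  a_2 = -4·3 + 1·-3 = -15
  a_3 = -4·-15 + 1·3 = 63
  a_4 = -4·63 + 1·-15 = -267
  a_5 = -4·-267 + 1·63 = 1131
  a_6 = -4·1131 + 1·-267 = -4791
  a_7 = -4·-4791 + 1·1131 = 20295
  a_8 = -4·20295 + 1·-4791 = -85971
  a_9 = -4·-85971 + 1·20295 = 364179

-4,1 ; 364179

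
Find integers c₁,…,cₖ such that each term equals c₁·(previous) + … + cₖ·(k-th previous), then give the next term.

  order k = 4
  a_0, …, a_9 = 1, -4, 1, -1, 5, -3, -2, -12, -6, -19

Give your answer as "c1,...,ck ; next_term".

2,0,-1,3 ; -32

  a_4 = 2·-1 + 0·1 + -1·-4 + 3·1 = 5
  a_5 = 2·5 + 0·-1 + -1·1 + 3·-4 = -3
  a_6 = 2·-3 + 0·5 + -1·-1 + 3·1 = -2
  a_7 = 2·-2 + 0·-3 + -1·5 + 3·-1 = -12
  a_8 = 2·-12 + 0·-2 + -1·-3 + 3·5 = -6
  a_9 = 2·-6 + 0·-12 + -1·-2 + 3·-3 = -19
  a_10 = 2·-19 + 0·-6 + -1·-12 + 3·-2 = -32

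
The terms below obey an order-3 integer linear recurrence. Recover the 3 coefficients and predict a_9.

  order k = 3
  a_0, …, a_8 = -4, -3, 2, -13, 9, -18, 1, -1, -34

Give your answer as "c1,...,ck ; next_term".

  a_3 = -1·2 + 1·-3 + 2·-4 = -13
  a_4 = -1·-13 + 1·2 + 2·-3 = 9
  a_5 = -1·9 + 1·-13 + 2·2 = -18
  a_6 = -1·-18 + 1·9 + 2·-13 = 1
  a_7 = -1·1 + 1·-18 + 2·9 = -1
  a_8 = -1·-1 + 1·1 + 2·-18 = -34
  a_9 = -1·-34 + 1·-1 + 2·1 = 35

-1,1,2 ; 35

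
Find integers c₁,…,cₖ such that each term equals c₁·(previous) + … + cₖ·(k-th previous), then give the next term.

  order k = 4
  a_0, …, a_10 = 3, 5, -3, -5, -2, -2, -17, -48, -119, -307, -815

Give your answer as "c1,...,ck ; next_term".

2,1,1,2 ; -2152

  a_4 = 2·-5 + 1·-3 + 1·5 + 2·3 = -2
  a_5 = 2·-2 + 1·-5 + 1·-3 + 2·5 = -2
  a_6 = 2·-2 + 1·-2 + 1·-5 + 2·-3 = -17
  a_7 = 2·-17 + 1·-2 + 1·-2 + 2·-5 = -48
  a_8 = 2·-48 + 1·-17 + 1·-2 + 2·-2 = -119
  a_9 = 2·-119 + 1·-48 + 1·-17 + 2·-2 = -307
  a_10 = 2·-307 + 1·-119 + 1·-48 + 2·-17 = -815
  a_11 = 2·-815 + 1·-307 + 1·-119 + 2·-48 = -2152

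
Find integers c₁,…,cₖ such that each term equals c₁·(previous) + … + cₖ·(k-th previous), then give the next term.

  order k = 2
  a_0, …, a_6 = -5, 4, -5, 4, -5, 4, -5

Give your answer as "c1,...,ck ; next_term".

0,1 ; 4

  a_2 = 0·4 + 1·-5 = -5
  a_3 = 0·-5 + 1·4 = 4
  a_4 = 0·4 + 1·-5 = -5
  a_5 = 0·-5 + 1·4 = 4
  a_6 = 0·4 + 1·-5 = -5
  a_7 = 0·-5 + 1·4 = 4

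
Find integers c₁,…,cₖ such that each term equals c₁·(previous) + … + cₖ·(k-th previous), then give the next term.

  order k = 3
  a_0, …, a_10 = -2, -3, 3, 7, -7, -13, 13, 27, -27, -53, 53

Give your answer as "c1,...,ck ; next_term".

-1,-2,-2 ; 107

  a_3 = -1·3 + -2·-3 + -2·-2 = 7
  a_4 = -1·7 + -2·3 + -2·-3 = -7
  a_5 = -1·-7 + -2·7 + -2·3 = -13
  a_6 = -1·-13 + -2·-7 + -2·7 = 13
  a_7 = -1·13 + -2·-13 + -2·-7 = 27
  a_8 = -1·27 + -2·13 + -2·-13 = -27
  a_9 = -1·-27 + -2·27 + -2·13 = -53
  a_10 = -1·-53 + -2·-27 + -2·27 = 53
  a_11 = -1·53 + -2·-53 + -2·-27 = 107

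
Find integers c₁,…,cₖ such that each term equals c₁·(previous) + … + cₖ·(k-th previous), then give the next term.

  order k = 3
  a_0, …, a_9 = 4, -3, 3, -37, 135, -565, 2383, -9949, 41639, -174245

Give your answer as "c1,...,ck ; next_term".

  a_3 = -3·3 + 4·-3 + -4·4 = -37
  a_4 = -3·-37 + 4·3 + -4·-3 = 135
  a_5 = -3·135 + 4·-37 + -4·3 = -565
  a_6 = -3·-565 + 4·135 + -4·-37 = 2383
  a_7 = -3·2383 + 4·-565 + -4·135 = -9949
  a_8 = -3·-9949 + 4·2383 + -4·-565 = 41639
  a_9 = -3·41639 + 4·-9949 + -4·2383 = -174245
  a_10 = -3·-174245 + 4·41639 + -4·-9949 = 729087

-3,4,-4 ; 729087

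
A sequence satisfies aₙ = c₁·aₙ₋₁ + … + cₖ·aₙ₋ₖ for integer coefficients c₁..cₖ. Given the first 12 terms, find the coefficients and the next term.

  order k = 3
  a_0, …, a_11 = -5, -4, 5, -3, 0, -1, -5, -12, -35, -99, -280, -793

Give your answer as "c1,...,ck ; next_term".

  a_3 = 2·5 + 2·-4 + 1·-5 = -3
  a_4 = 2·-3 + 2·5 + 1·-4 = 0
  a_5 = 2·0 + 2·-3 + 1·5 = -1
  a_6 = 2·-1 + 2·0 + 1·-3 = -5
  a_7 = 2·-5 + 2·-1 + 1·0 = -12
  a_8 = 2·-12 + 2·-5 + 1·-1 = -35
  a_9 = 2·-35 + 2·-12 + 1·-5 = -99
  a_10 = 2·-99 + 2·-35 + 1·-12 = -280
  a_11 = 2·-280 + 2·-99 + 1·-35 = -793
  a_12 = 2·-793 + 2·-280 + 1·-99 = -2245

2,2,1 ; -2245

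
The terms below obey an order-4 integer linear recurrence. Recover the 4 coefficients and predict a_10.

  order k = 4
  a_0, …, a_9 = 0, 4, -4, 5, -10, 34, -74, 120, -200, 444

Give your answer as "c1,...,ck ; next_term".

  a_4 = -2·5 + -2·-4 + -2·4 + 4·0 = -10
  a_5 = -2·-10 + -2·5 + -2·-4 + 4·4 = 34
  a_6 = -2·34 + -2·-10 + -2·5 + 4·-4 = -74
  a_7 = -2·-74 + -2·34 + -2·-10 + 4·5 = 120
  a_8 = -2·120 + -2·-74 + -2·34 + 4·-10 = -200
  a_9 = -2·-200 + -2·120 + -2·-74 + 4·34 = 444
  a_10 = -2·444 + -2·-200 + -2·120 + 4·-74 = -1024

-2,-2,-2,4 ; -1024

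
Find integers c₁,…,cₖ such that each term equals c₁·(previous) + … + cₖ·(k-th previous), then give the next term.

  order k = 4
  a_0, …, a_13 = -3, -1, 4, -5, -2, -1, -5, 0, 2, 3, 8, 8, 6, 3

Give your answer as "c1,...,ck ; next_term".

  a_4 = 1·-5 + 0·4 + 0·-1 + -1·-3 = -2
  a_5 = 1·-2 + 0·-5 + 0·4 + -1·-1 = -1
  a_6 = 1·-1 + 0·-2 + 0·-5 + -1·4 = -5
  a_7 = 1·-5 + 0·-1 + 0·-2 + -1·-5 = 0
  a_8 = 1·0 + 0·-5 + 0·-1 + -1·-2 = 2
  a_9 = 1·2 + 0·0 + 0·-5 + -1·-1 = 3
  a_10 = 1·3 + 0·2 + 0·0 + -1·-5 = 8
  a_11 = 1·8 + 0·3 + 0·2 + -1·0 = 8
  a_12 = 1·8 + 0·8 + 0·3 + -1·2 = 6
  a_13 = 1·6 + 0·8 + 0·8 + -1·3 = 3
  a_14 = 1·3 + 0·6 + 0·8 + -1·8 = -5

1,0,0,-1 ; -5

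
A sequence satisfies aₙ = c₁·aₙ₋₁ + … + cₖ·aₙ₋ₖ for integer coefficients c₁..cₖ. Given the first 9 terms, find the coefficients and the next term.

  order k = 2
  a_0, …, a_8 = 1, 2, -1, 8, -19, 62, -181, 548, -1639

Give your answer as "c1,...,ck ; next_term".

-2,3 ; 4922

  a_2 = -2·2 + 3·1 = -1
  a_3 = -2·-1 + 3·2 = 8
  a_4 = -2·8 + 3·-1 = -19
  a_5 = -2·-19 + 3·8 = 62
  a_6 = -2·62 + 3·-19 = -181
  a_7 = -2·-181 + 3·62 = 548
  a_8 = -2·548 + 3·-181 = -1639
  a_9 = -2·-1639 + 3·548 = 4922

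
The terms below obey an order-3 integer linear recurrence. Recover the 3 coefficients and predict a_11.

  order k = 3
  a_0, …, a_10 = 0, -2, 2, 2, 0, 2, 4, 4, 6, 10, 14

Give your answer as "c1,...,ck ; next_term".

1,0,1 ; 20

  a_3 = 1·2 + 0·-2 + 1·0 = 2
  a_4 = 1·2 + 0·2 + 1·-2 = 0
  a_5 = 1·0 + 0·2 + 1·2 = 2
  a_6 = 1·2 + 0·0 + 1·2 = 4
  a_7 = 1·4 + 0·2 + 1·0 = 4
  a_8 = 1·4 + 0·4 + 1·2 = 6
  a_9 = 1·6 + 0·4 + 1·4 = 10
  a_10 = 1·10 + 0·6 + 1·4 = 14
  a_11 = 1·14 + 0·10 + 1·6 = 20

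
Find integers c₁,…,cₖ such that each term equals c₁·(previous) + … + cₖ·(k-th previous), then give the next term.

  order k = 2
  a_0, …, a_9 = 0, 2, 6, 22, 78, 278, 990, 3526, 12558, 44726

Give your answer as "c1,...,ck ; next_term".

  a_2 = 3·2 + 2·0 = 6
  a_3 = 3·6 + 2·2 = 22
  a_4 = 3·22 + 2·6 = 78
  a_5 = 3·78 + 2·22 = 278
  a_6 = 3·278 + 2·78 = 990
  a_7 = 3·990 + 2·278 = 3526
  a_8 = 3·3526 + 2·990 = 12558
  a_9 = 3·12558 + 2·3526 = 44726
  a_10 = 3·44726 + 2·12558 = 159294

3,2 ; 159294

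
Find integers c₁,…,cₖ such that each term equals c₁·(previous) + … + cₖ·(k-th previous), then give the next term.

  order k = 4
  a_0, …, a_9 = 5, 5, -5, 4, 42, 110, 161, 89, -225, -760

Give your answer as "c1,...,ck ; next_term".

  a_4 = 3·4 + -4·-5 + 1·5 + 1·5 = 42
  a_5 = 3·42 + -4·4 + 1·-5 + 1·5 = 110
  a_6 = 3·110 + -4·42 + 1·4 + 1·-5 = 161
  a_7 = 3·161 + -4·110 + 1·42 + 1·4 = 89
  a_8 = 3·89 + -4·161 + 1·110 + 1·42 = -225
  a_9 = 3·-225 + -4·89 + 1·161 + 1·110 = -760
  a_10 = 3·-760 + -4·-225 + 1·89 + 1·161 = -1130

3,-4,1,1 ; -1130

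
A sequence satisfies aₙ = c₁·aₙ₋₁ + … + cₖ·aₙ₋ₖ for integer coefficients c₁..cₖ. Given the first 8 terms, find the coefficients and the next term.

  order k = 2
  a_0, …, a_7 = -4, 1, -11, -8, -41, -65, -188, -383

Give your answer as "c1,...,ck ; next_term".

  a_2 = 1·1 + 3·-4 = -11
  a_3 = 1·-11 + 3·1 = -8
  a_4 = 1·-8 + 3·-11 = -41
  a_5 = 1·-41 + 3·-8 = -65
  a_6 = 1·-65 + 3·-41 = -188
  a_7 = 1·-188 + 3·-65 = -383
  a_8 = 1·-383 + 3·-188 = -947

1,3 ; -947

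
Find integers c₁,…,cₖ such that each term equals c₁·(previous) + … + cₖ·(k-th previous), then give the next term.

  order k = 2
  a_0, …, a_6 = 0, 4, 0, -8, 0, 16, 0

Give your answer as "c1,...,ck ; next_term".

0,-2 ; -32

  a_2 = 0·4 + -2·0 = 0
  a_3 = 0·0 + -2·4 = -8
  a_4 = 0·-8 + -2·0 = 0
  a_5 = 0·0 + -2·-8 = 16
  a_6 = 0·16 + -2·0 = 0
  a_7 = 0·0 + -2·16 = -32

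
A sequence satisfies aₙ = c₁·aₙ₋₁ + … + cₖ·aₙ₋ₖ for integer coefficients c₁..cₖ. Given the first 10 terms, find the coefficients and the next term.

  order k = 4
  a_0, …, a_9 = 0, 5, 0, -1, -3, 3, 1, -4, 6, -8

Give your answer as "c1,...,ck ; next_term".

-2,-2,-1,-1 ; 7

  a_4 = -2·-1 + -2·0 + -1·5 + -1·0 = -3
  a_5 = -2·-3 + -2·-1 + -1·0 + -1·5 = 3
  a_6 = -2·3 + -2·-3 + -1·-1 + -1·0 = 1
  a_7 = -2·1 + -2·3 + -1·-3 + -1·-1 = -4
  a_8 = -2·-4 + -2·1 + -1·3 + -1·-3 = 6
  a_9 = -2·6 + -2·-4 + -1·1 + -1·3 = -8
  a_10 = -2·-8 + -2·6 + -1·-4 + -1·1 = 7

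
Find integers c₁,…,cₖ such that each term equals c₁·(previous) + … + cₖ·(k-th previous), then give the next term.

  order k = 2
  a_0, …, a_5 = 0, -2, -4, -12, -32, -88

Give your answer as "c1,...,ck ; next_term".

  a_2 = 2·-2 + 2·0 = -4
  a_3 = 2·-4 + 2·-2 = -12
  a_4 = 2·-12 + 2·-4 = -32
  a_5 = 2·-32 + 2·-12 = -88
  a_6 = 2·-88 + 2·-32 = -240

2,2 ; -240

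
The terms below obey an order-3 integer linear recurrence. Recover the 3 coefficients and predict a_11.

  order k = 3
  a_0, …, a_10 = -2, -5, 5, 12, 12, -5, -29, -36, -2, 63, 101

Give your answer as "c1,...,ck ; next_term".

1,-1,-1 ; 40

  a_3 = 1·5 + -1·-5 + -1·-2 = 12
  a_4 = 1·12 + -1·5 + -1·-5 = 12
  a_5 = 1·12 + -1·12 + -1·5 = -5
  a_6 = 1·-5 + -1·12 + -1·12 = -29
  a_7 = 1·-29 + -1·-5 + -1·12 = -36
  a_8 = 1·-36 + -1·-29 + -1·-5 = -2
  a_9 = 1·-2 + -1·-36 + -1·-29 = 63
  a_10 = 1·63 + -1·-2 + -1·-36 = 101
  a_11 = 1·101 + -1·63 + -1·-2 = 40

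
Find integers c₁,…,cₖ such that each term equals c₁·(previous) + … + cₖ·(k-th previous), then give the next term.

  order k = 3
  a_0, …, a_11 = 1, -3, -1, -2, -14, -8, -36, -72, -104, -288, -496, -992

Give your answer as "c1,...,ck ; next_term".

0,2,4 ; -2144

  a_3 = 0·-1 + 2·-3 + 4·1 = -2
  a_4 = 0·-2 + 2·-1 + 4·-3 = -14
  a_5 = 0·-14 + 2·-2 + 4·-1 = -8
  a_6 = 0·-8 + 2·-14 + 4·-2 = -36
  a_7 = 0·-36 + 2·-8 + 4·-14 = -72
  a_8 = 0·-72 + 2·-36 + 4·-8 = -104
  a_9 = 0·-104 + 2·-72 + 4·-36 = -288
  a_10 = 0·-288 + 2·-104 + 4·-72 = -496
  a_11 = 0·-496 + 2·-288 + 4·-104 = -992
  a_12 = 0·-992 + 2·-496 + 4·-288 = -2144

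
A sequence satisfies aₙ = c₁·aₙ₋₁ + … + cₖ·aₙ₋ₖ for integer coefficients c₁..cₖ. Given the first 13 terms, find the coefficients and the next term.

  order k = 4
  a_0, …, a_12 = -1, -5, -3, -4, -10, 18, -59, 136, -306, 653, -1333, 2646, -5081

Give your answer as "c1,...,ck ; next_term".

  a_4 = -2·-4 + 2·-3 + 3·-5 + -3·-1 = -10
  a_5 = -2·-10 + 2·-4 + 3·-3 + -3·-5 = 18
  a_6 = -2·18 + 2·-10 + 3·-4 + -3·-3 = -59
  a_7 = -2·-59 + 2·18 + 3·-10 + -3·-4 = 136
  a_8 = -2·136 + 2·-59 + 3·18 + -3·-10 = -306
  a_9 = -2·-306 + 2·136 + 3·-59 + -3·18 = 653
  a_10 = -2·653 + 2·-306 + 3·136 + -3·-59 = -1333
  a_11 = -2·-1333 + 2·653 + 3·-306 + -3·136 = 2646
  a_12 = -2·2646 + 2·-1333 + 3·653 + -3·-306 = -5081
  a_13 = -2·-5081 + 2·2646 + 3·-1333 + -3·653 = 9496

-2,2,3,-3 ; 9496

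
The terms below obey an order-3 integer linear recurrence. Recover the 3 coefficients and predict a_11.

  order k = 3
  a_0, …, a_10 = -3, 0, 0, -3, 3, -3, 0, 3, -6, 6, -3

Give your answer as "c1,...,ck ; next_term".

-1,0,1 ; -3

  a_3 = -1·0 + 0·0 + 1·-3 = -3
  a_4 = -1·-3 + 0·0 + 1·0 = 3
  a_5 = -1·3 + 0·-3 + 1·0 = -3
  a_6 = -1·-3 + 0·3 + 1·-3 = 0
  a_7 = -1·0 + 0·-3 + 1·3 = 3
  a_8 = -1·3 + 0·0 + 1·-3 = -6
  a_9 = -1·-6 + 0·3 + 1·0 = 6
  a_10 = -1·6 + 0·-6 + 1·3 = -3
  a_11 = -1·-3 + 0·6 + 1·-6 = -3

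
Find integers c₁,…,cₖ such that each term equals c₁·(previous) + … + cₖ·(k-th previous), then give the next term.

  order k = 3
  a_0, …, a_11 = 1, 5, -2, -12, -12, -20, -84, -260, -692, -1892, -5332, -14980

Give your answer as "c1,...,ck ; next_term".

  a_3 = 3·-2 + -2·5 + 4·1 = -12
  a_4 = 3·-12 + -2·-2 + 4·5 = -12
  a_5 = 3·-12 + -2·-12 + 4·-2 = -20
  a_6 = 3·-20 + -2·-12 + 4·-12 = -84
  a_7 = 3·-84 + -2·-20 + 4·-12 = -260
  a_8 = 3·-260 + -2·-84 + 4·-20 = -692
  a_9 = 3·-692 + -2·-260 + 4·-84 = -1892
  a_10 = 3·-1892 + -2·-692 + 4·-260 = -5332
  a_11 = 3·-5332 + -2·-1892 + 4·-692 = -14980
  a_12 = 3·-14980 + -2·-5332 + 4·-1892 = -41844

3,-2,4 ; -41844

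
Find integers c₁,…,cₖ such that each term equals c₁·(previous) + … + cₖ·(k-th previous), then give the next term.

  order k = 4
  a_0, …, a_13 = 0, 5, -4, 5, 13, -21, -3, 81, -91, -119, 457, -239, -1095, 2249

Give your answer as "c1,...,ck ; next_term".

  a_4 = -1·5 + -2·-4 + 2·5 + 2·0 = 13
  a_5 = -1·13 + -2·5 + 2·-4 + 2·5 = -21
  a_6 = -1·-21 + -2·13 + 2·5 + 2·-4 = -3
  a_7 = -1·-3 + -2·-21 + 2·13 + 2·5 = 81
  a_8 = -1·81 + -2·-3 + 2·-21 + 2·13 = -91
  a_9 = -1·-91 + -2·81 + 2·-3 + 2·-21 = -119
  a_10 = -1·-119 + -2·-91 + 2·81 + 2·-3 = 457
  a_11 = -1·457 + -2·-119 + 2·-91 + 2·81 = -239
  a_12 = -1·-239 + -2·457 + 2·-119 + 2·-91 = -1095
  a_13 = -1·-1095 + -2·-239 + 2·457 + 2·-119 = 2249
  a_14 = -1·2249 + -2·-1095 + 2·-239 + 2·457 = 377

-1,-2,2,2 ; 377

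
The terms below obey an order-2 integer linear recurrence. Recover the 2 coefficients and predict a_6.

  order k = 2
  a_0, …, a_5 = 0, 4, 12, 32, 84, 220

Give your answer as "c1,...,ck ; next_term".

  a_2 = 3·4 + -1·0 = 12
  a_3 = 3·12 + -1·4 = 32
  a_4 = 3·32 + -1·12 = 84
  a_5 = 3·84 + -1·32 = 220
  a_6 = 3·220 + -1·84 = 576

3,-1 ; 576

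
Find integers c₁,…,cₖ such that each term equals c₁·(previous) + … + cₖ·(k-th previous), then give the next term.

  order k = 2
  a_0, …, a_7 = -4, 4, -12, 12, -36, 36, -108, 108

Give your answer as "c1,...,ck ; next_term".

  a_2 = 0·4 + 3·-4 = -12
  a_3 = 0·-12 + 3·4 = 12
  a_4 = 0·12 + 3·-12 = -36
  a_5 = 0·-36 + 3·12 = 36
  a_6 = 0·36 + 3·-36 = -108
  a_7 = 0·-108 + 3·36 = 108
  a_8 = 0·108 + 3·-108 = -324

0,3 ; -324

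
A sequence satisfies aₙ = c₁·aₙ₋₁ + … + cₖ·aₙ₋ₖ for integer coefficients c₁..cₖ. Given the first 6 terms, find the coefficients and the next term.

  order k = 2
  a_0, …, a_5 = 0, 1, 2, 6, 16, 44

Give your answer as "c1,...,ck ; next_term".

  a_2 = 2·1 + 2·0 = 2
  a_3 = 2·2 + 2·1 = 6
  a_4 = 2·6 + 2·2 = 16
  a_5 = 2·16 + 2·6 = 44
  a_6 = 2·44 + 2·16 = 120

2,2 ; 120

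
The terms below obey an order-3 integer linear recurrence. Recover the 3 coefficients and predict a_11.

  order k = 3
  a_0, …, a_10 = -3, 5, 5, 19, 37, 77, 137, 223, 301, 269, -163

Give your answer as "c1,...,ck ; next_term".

  a_3 = 3·5 + -1·5 + -3·-3 = 19
  a_4 = 3·19 + -1·5 + -3·5 = 37
  a_5 = 3·37 + -1·19 + -3·5 = 77
  a_6 = 3·77 + -1·37 + -3·19 = 137
  a_7 = 3·137 + -1·77 + -3·37 = 223
  a_8 = 3·223 + -1·137 + -3·77 = 301
  a_9 = 3·301 + -1·223 + -3·137 = 269
  a_10 = 3·269 + -1·301 + -3·223 = -163
  a_11 = 3·-163 + -1·269 + -3·301 = -1661

3,-1,-3 ; -1661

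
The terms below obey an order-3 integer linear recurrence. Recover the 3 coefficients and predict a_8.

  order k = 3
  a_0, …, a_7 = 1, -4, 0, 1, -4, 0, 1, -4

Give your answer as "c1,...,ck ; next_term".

0,0,1 ; 0

  a_3 = 0·0 + 0·-4 + 1·1 = 1
  a_4 = 0·1 + 0·0 + 1·-4 = -4
  a_5 = 0·-4 + 0·1 + 1·0 = 0
  a_6 = 0·0 + 0·-4 + 1·1 = 1
  a_7 = 0·1 + 0·0 + 1·-4 = -4
  a_8 = 0·-4 + 0·1 + 1·0 = 0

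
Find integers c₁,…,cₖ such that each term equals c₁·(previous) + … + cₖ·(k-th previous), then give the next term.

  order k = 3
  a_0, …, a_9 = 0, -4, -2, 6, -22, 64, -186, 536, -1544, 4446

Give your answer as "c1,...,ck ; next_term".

-3,0,1 ; -12802

  a_3 = -3·-2 + 0·-4 + 1·0 = 6
  a_4 = -3·6 + 0·-2 + 1·-4 = -22
  a_5 = -3·-22 + 0·6 + 1·-2 = 64
  a_6 = -3·64 + 0·-22 + 1·6 = -186
  a_7 = -3·-186 + 0·64 + 1·-22 = 536
  a_8 = -3·536 + 0·-186 + 1·64 = -1544
  a_9 = -3·-1544 + 0·536 + 1·-186 = 4446
  a_10 = -3·4446 + 0·-1544 + 1·536 = -12802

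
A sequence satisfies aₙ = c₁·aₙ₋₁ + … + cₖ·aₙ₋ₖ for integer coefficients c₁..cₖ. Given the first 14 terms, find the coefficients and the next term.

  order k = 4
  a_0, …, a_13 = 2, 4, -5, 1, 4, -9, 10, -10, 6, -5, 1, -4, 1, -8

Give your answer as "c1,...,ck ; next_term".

-1,1,2,1 ; 2

  a_4 = -1·1 + 1·-5 + 2·4 + 1·2 = 4
  a_5 = -1·4 + 1·1 + 2·-5 + 1·4 = -9
  a_6 = -1·-9 + 1·4 + 2·1 + 1·-5 = 10
  a_7 = -1·10 + 1·-9 + 2·4 + 1·1 = -10
  a_8 = -1·-10 + 1·10 + 2·-9 + 1·4 = 6
  a_9 = -1·6 + 1·-10 + 2·10 + 1·-9 = -5
  a_10 = -1·-5 + 1·6 + 2·-10 + 1·10 = 1
  a_11 = -1·1 + 1·-5 + 2·6 + 1·-10 = -4
  a_12 = -1·-4 + 1·1 + 2·-5 + 1·6 = 1
  a_13 = -1·1 + 1·-4 + 2·1 + 1·-5 = -8
  a_14 = -1·-8 + 1·1 + 2·-4 + 1·1 = 2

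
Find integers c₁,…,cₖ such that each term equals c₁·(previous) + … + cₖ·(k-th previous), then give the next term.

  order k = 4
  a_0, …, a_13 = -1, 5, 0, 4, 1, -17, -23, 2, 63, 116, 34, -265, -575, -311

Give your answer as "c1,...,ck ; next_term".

1,-2,-1,-2 ; 1036

  a_4 = 1·4 + -2·0 + -1·5 + -2·-1 = 1
  a_5 = 1·1 + -2·4 + -1·0 + -2·5 = -17
  a_6 = 1·-17 + -2·1 + -1·4 + -2·0 = -23
  a_7 = 1·-23 + -2·-17 + -1·1 + -2·4 = 2
  a_8 = 1·2 + -2·-23 + -1·-17 + -2·1 = 63
  a_9 = 1·63 + -2·2 + -1·-23 + -2·-17 = 116
  a_10 = 1·116 + -2·63 + -1·2 + -2·-23 = 34
  a_11 = 1·34 + -2·116 + -1·63 + -2·2 = -265
  a_12 = 1·-265 + -2·34 + -1·116 + -2·63 = -575
  a_13 = 1·-575 + -2·-265 + -1·34 + -2·116 = -311
  a_14 = 1·-311 + -2·-575 + -1·-265 + -2·34 = 1036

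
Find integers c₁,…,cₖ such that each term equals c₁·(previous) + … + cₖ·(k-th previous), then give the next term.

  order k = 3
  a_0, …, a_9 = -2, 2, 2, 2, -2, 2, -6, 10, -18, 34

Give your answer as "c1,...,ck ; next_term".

  a_3 = -1·2 + 1·2 + -1·-2 = 2
  a_4 = -1·2 + 1·2 + -1·2 = -2
  a_5 = -1·-2 + 1·2 + -1·2 = 2
  a_6 = -1·2 + 1·-2 + -1·2 = -6
  a_7 = -1·-6 + 1·2 + -1·-2 = 10
  a_8 = -1·10 + 1·-6 + -1·2 = -18
  a_9 = -1·-18 + 1·10 + -1·-6 = 34
  a_10 = -1·34 + 1·-18 + -1·10 = -62

-1,1,-1 ; -62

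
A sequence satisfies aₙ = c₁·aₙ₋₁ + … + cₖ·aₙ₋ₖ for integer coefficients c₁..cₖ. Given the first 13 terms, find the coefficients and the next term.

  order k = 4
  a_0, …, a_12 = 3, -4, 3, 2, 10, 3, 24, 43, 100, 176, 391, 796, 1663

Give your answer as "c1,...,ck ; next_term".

  a_4 = 1·2 + 1·3 + 1·-4 + 3·3 = 10
  a_5 = 1·10 + 1·2 + 1·3 + 3·-4 = 3
  a_6 = 1·3 + 1·10 + 1·2 + 3·3 = 24
  a_7 = 1·24 + 1·3 + 1·10 + 3·2 = 43
  a_8 = 1·43 + 1·24 + 1·3 + 3·10 = 100
  a_9 = 1·100 + 1·43 + 1·24 + 3·3 = 176
  a_10 = 1·176 + 1·100 + 1·43 + 3·24 = 391
  a_11 = 1·391 + 1·176 + 1·100 + 3·43 = 796
  a_12 = 1·796 + 1·391 + 1·176 + 3·100 = 1663
  a_13 = 1·1663 + 1·796 + 1·391 + 3·176 = 3378

1,1,1,3 ; 3378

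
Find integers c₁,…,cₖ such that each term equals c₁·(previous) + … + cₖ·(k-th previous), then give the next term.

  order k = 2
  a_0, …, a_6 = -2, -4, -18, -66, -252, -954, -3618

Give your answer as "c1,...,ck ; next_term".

  a_2 = 3·-4 + 3·-2 = -18
  a_3 = 3·-18 + 3·-4 = -66
  a_4 = 3·-66 + 3·-18 = -252
  a_5 = 3·-252 + 3·-66 = -954
  a_6 = 3·-954 + 3·-252 = -3618
  a_7 = 3·-3618 + 3·-954 = -13716

3,3 ; -13716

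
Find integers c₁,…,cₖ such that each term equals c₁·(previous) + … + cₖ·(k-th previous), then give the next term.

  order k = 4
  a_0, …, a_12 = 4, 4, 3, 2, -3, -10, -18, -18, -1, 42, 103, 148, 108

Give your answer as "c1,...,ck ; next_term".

  a_4 = 2·2 + -1·3 + -2·4 + 1·4 = -3
  a_5 = 2·-3 + -1·2 + -2·3 + 1·4 = -10
  a_6 = 2·-10 + -1·-3 + -2·2 + 1·3 = -18
  a_7 = 2·-18 + -1·-10 + -2·-3 + 1·2 = -18
  a_8 = 2·-18 + -1·-18 + -2·-10 + 1·-3 = -1
  a_9 = 2·-1 + -1·-18 + -2·-18 + 1·-10 = 42
  a_10 = 2·42 + -1·-1 + -2·-18 + 1·-18 = 103
  a_11 = 2·103 + -1·42 + -2·-1 + 1·-18 = 148
  a_12 = 2·148 + -1·103 + -2·42 + 1·-1 = 108
  a_13 = 2·108 + -1·148 + -2·103 + 1·42 = -96

2,-1,-2,1 ; -96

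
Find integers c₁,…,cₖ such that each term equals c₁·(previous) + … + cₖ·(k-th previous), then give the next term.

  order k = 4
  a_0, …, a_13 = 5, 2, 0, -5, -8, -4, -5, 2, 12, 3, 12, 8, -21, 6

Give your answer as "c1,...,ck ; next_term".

0,0,1,-2 ; -16

  a_4 = 0·-5 + 0·0 + 1·2 + -2·5 = -8
  a_5 = 0·-8 + 0·-5 + 1·0 + -2·2 = -4
  a_6 = 0·-4 + 0·-8 + 1·-5 + -2·0 = -5
  a_7 = 0·-5 + 0·-4 + 1·-8 + -2·-5 = 2
  a_8 = 0·2 + 0·-5 + 1·-4 + -2·-8 = 12
  a_9 = 0·12 + 0·2 + 1·-5 + -2·-4 = 3
  a_10 = 0·3 + 0·12 + 1·2 + -2·-5 = 12
  a_11 = 0·12 + 0·3 + 1·12 + -2·2 = 8
  a_12 = 0·8 + 0·12 + 1·3 + -2·12 = -21
  a_13 = 0·-21 + 0·8 + 1·12 + -2·3 = 6
  a_14 = 0·6 + 0·-21 + 1·8 + -2·12 = -16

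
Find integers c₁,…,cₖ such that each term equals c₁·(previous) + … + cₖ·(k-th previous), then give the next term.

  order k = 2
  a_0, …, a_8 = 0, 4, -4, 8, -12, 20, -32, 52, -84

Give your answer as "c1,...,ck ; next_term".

-1,1 ; 136

  a_2 = -1·4 + 1·0 = -4
  a_3 = -1·-4 + 1·4 = 8
  a_4 = -1·8 + 1·-4 = -12
  a_5 = -1·-12 + 1·8 = 20
  a_6 = -1·20 + 1·-12 = -32
  a_7 = -1·-32 + 1·20 = 52
  a_8 = -1·52 + 1·-32 = -84
  a_9 = -1·-84 + 1·52 = 136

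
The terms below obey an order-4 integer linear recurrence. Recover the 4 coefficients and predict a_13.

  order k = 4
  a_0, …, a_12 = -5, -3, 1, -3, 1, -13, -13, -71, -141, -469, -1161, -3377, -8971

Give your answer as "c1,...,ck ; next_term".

2,3,-3,1 ; -25059

  a_4 = 2·-3 + 3·1 + -3·-3 + 1·-5 = 1
  a_5 = 2·1 + 3·-3 + -3·1 + 1·-3 = -13
  a_6 = 2·-13 + 3·1 + -3·-3 + 1·1 = -13
  a_7 = 2·-13 + 3·-13 + -3·1 + 1·-3 = -71
  a_8 = 2·-71 + 3·-13 + -3·-13 + 1·1 = -141
  a_9 = 2·-141 + 3·-71 + -3·-13 + 1·-13 = -469
  a_10 = 2·-469 + 3·-141 + -3·-71 + 1·-13 = -1161
  a_11 = 2·-1161 + 3·-469 + -3·-141 + 1·-71 = -3377
  a_12 = 2·-3377 + 3·-1161 + -3·-469 + 1·-141 = -8971
  a_13 = 2·-8971 + 3·-3377 + -3·-1161 + 1·-469 = -25059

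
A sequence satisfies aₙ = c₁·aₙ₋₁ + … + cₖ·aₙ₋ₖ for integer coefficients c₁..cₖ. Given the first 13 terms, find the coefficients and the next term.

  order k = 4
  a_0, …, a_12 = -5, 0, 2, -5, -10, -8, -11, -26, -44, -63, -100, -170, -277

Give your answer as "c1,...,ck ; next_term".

  a_4 = 1·-5 + 0·2 + 1·0 + 1·-5 = -10
  a_5 = 1·-10 + 0·-5 + 1·2 + 1·0 = -8
  a_6 = 1·-8 + 0·-10 + 1·-5 + 1·2 = -11
  a_7 = 1·-11 + 0·-8 + 1·-10 + 1·-5 = -26
  a_8 = 1·-26 + 0·-11 + 1·-8 + 1·-10 = -44
  a_9 = 1·-44 + 0·-26 + 1·-11 + 1·-8 = -63
  a_10 = 1·-63 + 0·-44 + 1·-26 + 1·-11 = -100
  a_11 = 1·-100 + 0·-63 + 1·-44 + 1·-26 = -170
  a_12 = 1·-170 + 0·-100 + 1·-63 + 1·-44 = -277
  a_13 = 1·-277 + 0·-170 + 1·-100 + 1·-63 = -440

1,0,1,1 ; -440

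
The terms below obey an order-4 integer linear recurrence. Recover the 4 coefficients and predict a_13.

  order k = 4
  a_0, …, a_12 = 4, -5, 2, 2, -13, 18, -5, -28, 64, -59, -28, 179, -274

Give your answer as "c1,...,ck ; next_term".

-1,-1,1,-1 ; 126

  a_4 = -1·2 + -1·2 + 1·-5 + -1·4 = -13
  a_5 = -1·-13 + -1·2 + 1·2 + -1·-5 = 18
  a_6 = -1·18 + -1·-13 + 1·2 + -1·2 = -5
  a_7 = -1·-5 + -1·18 + 1·-13 + -1·2 = -28
  a_8 = -1·-28 + -1·-5 + 1·18 + -1·-13 = 64
  a_9 = -1·64 + -1·-28 + 1·-5 + -1·18 = -59
  a_10 = -1·-59 + -1·64 + 1·-28 + -1·-5 = -28
  a_11 = -1·-28 + -1·-59 + 1·64 + -1·-28 = 179
  a_12 = -1·179 + -1·-28 + 1·-59 + -1·64 = -274
  a_13 = -1·-274 + -1·179 + 1·-28 + -1·-59 = 126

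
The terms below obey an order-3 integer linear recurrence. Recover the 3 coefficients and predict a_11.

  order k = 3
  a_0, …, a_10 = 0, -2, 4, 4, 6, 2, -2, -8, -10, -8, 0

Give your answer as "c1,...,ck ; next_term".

  a_3 = 1·4 + 0·-2 + -1·0 = 4
  a_4 = 1·4 + 0·4 + -1·-2 = 6
  a_5 = 1·6 + 0·4 + -1·4 = 2
  a_6 = 1·2 + 0·6 + -1·4 = -2
  a_7 = 1·-2 + 0·2 + -1·6 = -8
  a_8 = 1·-8 + 0·-2 + -1·2 = -10
  a_9 = 1·-10 + 0·-8 + -1·-2 = -8
  a_10 = 1·-8 + 0·-10 + -1·-8 = 0
  a_11 = 1·0 + 0·-8 + -1·-10 = 10

1,0,-1 ; 10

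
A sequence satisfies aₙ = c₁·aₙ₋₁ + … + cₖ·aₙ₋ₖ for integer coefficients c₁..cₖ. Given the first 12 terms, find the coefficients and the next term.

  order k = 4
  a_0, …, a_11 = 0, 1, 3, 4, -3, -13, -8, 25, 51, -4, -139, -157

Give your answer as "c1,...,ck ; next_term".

  a_4 = 1·4 + -2·3 + -1·1 + 1·0 = -3
  a_5 = 1·-3 + -2·4 + -1·3 + 1·1 = -13
  a_6 = 1·-13 + -2·-3 + -1·4 + 1·3 = -8
  a_7 = 1·-8 + -2·-13 + -1·-3 + 1·4 = 25
  a_8 = 1·25 + -2·-8 + -1·-13 + 1·-3 = 51
  a_9 = 1·51 + -2·25 + -1·-8 + 1·-13 = -4
  a_10 = 1·-4 + -2·51 + -1·25 + 1·-8 = -139
  a_11 = 1·-139 + -2·-4 + -1·51 + 1·25 = -157
  a_12 = 1·-157 + -2·-139 + -1·-4 + 1·51 = 176

1,-2,-1,1 ; 176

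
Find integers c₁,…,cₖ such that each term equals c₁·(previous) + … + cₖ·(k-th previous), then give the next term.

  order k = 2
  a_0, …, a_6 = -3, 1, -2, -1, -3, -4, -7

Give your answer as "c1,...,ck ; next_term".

  a_2 = 1·1 + 1·-3 = -2
  a_3 = 1·-2 + 1·1 = -1
  a_4 = 1·-1 + 1·-2 = -3
  a_5 = 1·-3 + 1·-1 = -4
  a_6 = 1·-4 + 1·-3 = -7
  a_7 = 1·-7 + 1·-4 = -11

1,1 ; -11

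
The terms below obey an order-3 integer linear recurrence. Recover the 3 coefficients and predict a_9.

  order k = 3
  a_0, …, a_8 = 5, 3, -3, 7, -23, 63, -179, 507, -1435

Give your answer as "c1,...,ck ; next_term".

  a_3 = -2·-3 + 2·3 + -1·5 = 7
  a_4 = -2·7 + 2·-3 + -1·3 = -23
  a_5 = -2·-23 + 2·7 + -1·-3 = 63
  a_6 = -2·63 + 2·-23 + -1·7 = -179
  a_7 = -2·-179 + 2·63 + -1·-23 = 507
  a_8 = -2·507 + 2·-179 + -1·63 = -1435
  a_9 = -2·-1435 + 2·507 + -1·-179 = 4063

-2,2,-1 ; 4063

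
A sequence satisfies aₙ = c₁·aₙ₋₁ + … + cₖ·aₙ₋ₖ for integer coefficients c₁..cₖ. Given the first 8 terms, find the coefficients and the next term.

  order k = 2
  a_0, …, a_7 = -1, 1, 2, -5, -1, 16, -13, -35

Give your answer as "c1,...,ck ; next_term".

  a_2 = -1·1 + -3·-1 = 2
  a_3 = -1·2 + -3·1 = -5
  a_4 = -1·-5 + -3·2 = -1
  a_5 = -1·-1 + -3·-5 = 16
  a_6 = -1·16 + -3·-1 = -13
  a_7 = -1·-13 + -3·16 = -35
  a_8 = -1·-35 + -3·-13 = 74

-1,-3 ; 74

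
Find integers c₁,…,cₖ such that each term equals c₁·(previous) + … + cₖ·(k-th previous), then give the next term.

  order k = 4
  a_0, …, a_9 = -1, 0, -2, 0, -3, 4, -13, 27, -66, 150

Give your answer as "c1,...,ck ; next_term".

-2,1,1,1 ; -352

  a_4 = -2·0 + 1·-2 + 1·0 + 1·-1 = -3
  a_5 = -2·-3 + 1·0 + 1·-2 + 1·0 = 4
  a_6 = -2·4 + 1·-3 + 1·0 + 1·-2 = -13
  a_7 = -2·-13 + 1·4 + 1·-3 + 1·0 = 27
  a_8 = -2·27 + 1·-13 + 1·4 + 1·-3 = -66
  a_9 = -2·-66 + 1·27 + 1·-13 + 1·4 = 150
  a_10 = -2·150 + 1·-66 + 1·27 + 1·-13 = -352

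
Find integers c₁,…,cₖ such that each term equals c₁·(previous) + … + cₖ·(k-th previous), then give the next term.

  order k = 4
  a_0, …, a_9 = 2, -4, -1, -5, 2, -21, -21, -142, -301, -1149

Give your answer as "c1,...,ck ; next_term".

  a_4 = 2·-5 + 4·-1 + -3·-4 + 2·2 = 2
  a_5 = 2·2 + 4·-5 + -3·-1 + 2·-4 = -21
  a_6 = 2·-21 + 4·2 + -3·-5 + 2·-1 = -21
  a_7 = 2·-21 + 4·-21 + -3·2 + 2·-5 = -142
  a_8 = 2·-142 + 4·-21 + -3·-21 + 2·2 = -301
  a_9 = 2·-301 + 4·-142 + -3·-21 + 2·-21 = -1149
  a_10 = 2·-1149 + 4·-301 + -3·-142 + 2·-21 = -3118

2,4,-3,2 ; -3118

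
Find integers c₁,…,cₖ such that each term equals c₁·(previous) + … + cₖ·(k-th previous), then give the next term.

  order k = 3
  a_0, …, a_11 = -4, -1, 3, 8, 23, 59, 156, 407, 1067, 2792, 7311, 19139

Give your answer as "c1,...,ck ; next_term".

  a_3 = 2·3 + 2·-1 + -1·-4 = 8
  a_4 = 2·8 + 2·3 + -1·-1 = 23
  a_5 = 2·23 + 2·8 + -1·3 = 59
  a_6 = 2·59 + 2·23 + -1·8 = 156
  a_7 = 2·156 + 2·59 + -1·23 = 407
  a_8 = 2·407 + 2·156 + -1·59 = 1067
  a_9 = 2·1067 + 2·407 + -1·156 = 2792
  a_10 = 2·2792 + 2·1067 + -1·407 = 7311
  a_11 = 2·7311 + 2·2792 + -1·1067 = 19139
  a_12 = 2·19139 + 2·7311 + -1·2792 = 50108

2,2,-1 ; 50108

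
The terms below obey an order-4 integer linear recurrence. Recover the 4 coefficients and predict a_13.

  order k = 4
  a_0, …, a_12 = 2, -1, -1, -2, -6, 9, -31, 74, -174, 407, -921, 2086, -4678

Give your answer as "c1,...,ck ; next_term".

  a_4 = -2·-2 + 2·-1 + 2·-1 + -3·2 = -6
  a_5 = -2·-6 + 2·-2 + 2·-1 + -3·-1 = 9
  a_6 = -2·9 + 2·-6 + 2·-2 + -3·-1 = -31
  a_7 = -2·-31 + 2·9 + 2·-6 + -3·-2 = 74
  a_8 = -2·74 + 2·-31 + 2·9 + -3·-6 = -174
  a_9 = -2·-174 + 2·74 + 2·-31 + -3·9 = 407
  a_10 = -2·407 + 2·-174 + 2·74 + -3·-31 = -921
  a_11 = -2·-921 + 2·407 + 2·-174 + -3·74 = 2086
  a_12 = -2·2086 + 2·-921 + 2·407 + -3·-174 = -4678
  a_13 = -2·-4678 + 2·2086 + 2·-921 + -3·407 = 10465

-2,2,2,-3 ; 10465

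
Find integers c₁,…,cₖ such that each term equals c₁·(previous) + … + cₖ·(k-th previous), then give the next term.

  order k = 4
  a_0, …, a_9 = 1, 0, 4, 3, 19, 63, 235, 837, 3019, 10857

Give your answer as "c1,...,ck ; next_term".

  a_4 = 3·3 + 2·4 + 0·0 + 2·1 = 19
  a_5 = 3·19 + 2·3 + 0·4 + 2·0 = 63
  a_6 = 3·63 + 2·19 + 0·3 + 2·4 = 235
  a_7 = 3·235 + 2·63 + 0·19 + 2·3 = 837
  a_8 = 3·837 + 2·235 + 0·63 + 2·19 = 3019
  a_9 = 3·3019 + 2·837 + 0·235 + 2·63 = 10857
  a_10 = 3·10857 + 2·3019 + 0·837 + 2·235 = 39079

3,2,0,2 ; 39079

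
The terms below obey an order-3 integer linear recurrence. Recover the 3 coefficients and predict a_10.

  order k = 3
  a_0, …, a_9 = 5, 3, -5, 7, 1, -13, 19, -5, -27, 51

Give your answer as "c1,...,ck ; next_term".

-1,-1,1 ; -29

  a_3 = -1·-5 + -1·3 + 1·5 = 7
  a_4 = -1·7 + -1·-5 + 1·3 = 1
  a_5 = -1·1 + -1·7 + 1·-5 = -13
  a_6 = -1·-13 + -1·1 + 1·7 = 19
  a_7 = -1·19 + -1·-13 + 1·1 = -5
  a_8 = -1·-5 + -1·19 + 1·-13 = -27
  a_9 = -1·-27 + -1·-5 + 1·19 = 51
  a_10 = -1·51 + -1·-27 + 1·-5 = -29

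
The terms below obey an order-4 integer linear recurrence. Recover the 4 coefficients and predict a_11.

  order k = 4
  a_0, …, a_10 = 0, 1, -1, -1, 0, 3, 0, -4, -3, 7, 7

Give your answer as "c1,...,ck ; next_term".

0,-1,-1,1 ; -8

  a_4 = 0·-1 + -1·-1 + -1·1 + 1·0 = 0
  a_5 = 0·0 + -1·-1 + -1·-1 + 1·1 = 3
  a_6 = 0·3 + -1·0 + -1·-1 + 1·-1 = 0
  a_7 = 0·0 + -1·3 + -1·0 + 1·-1 = -4
  a_8 = 0·-4 + -1·0 + -1·3 + 1·0 = -3
  a_9 = 0·-3 + -1·-4 + -1·0 + 1·3 = 7
  a_10 = 0·7 + -1·-3 + -1·-4 + 1·0 = 7
  a_11 = 0·7 + -1·7 + -1·-3 + 1·-4 = -8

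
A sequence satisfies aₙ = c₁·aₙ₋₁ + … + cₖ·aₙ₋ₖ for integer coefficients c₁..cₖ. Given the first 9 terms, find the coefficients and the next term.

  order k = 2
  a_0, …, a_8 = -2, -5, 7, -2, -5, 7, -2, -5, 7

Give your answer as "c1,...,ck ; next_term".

-1,-1 ; -2

  a_2 = -1·-5 + -1·-2 = 7
  a_3 = -1·7 + -1·-5 = -2
  a_4 = -1·-2 + -1·7 = -5
  a_5 = -1·-5 + -1·-2 = 7
  a_6 = -1·7 + -1·-5 = -2
  a_7 = -1·-2 + -1·7 = -5
  a_8 = -1·-5 + -1·-2 = 7
  a_9 = -1·7 + -1·-5 = -2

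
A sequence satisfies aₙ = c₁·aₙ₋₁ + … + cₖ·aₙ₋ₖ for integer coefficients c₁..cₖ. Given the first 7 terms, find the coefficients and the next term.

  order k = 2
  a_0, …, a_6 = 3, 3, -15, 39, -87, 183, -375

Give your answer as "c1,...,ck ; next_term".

-3,-2 ; 759

  a_2 = -3·3 + -2·3 = -15
  a_3 = -3·-15 + -2·3 = 39
  a_4 = -3·39 + -2·-15 = -87
  a_5 = -3·-87 + -2·39 = 183
  a_6 = -3·183 + -2·-87 = -375
  a_7 = -3·-375 + -2·183 = 759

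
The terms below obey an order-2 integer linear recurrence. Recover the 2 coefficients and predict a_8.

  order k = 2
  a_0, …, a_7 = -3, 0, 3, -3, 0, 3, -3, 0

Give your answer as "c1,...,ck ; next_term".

  a_2 = -1·0 + -1·-3 = 3
  a_3 = -1·3 + -1·0 = -3
  a_4 = -1·-3 + -1·3 = 0
  a_5 = -1·0 + -1·-3 = 3
  a_6 = -1·3 + -1·0 = -3
  a_7 = -1·-3 + -1·3 = 0
  a_8 = -1·0 + -1·-3 = 3

-1,-1 ; 3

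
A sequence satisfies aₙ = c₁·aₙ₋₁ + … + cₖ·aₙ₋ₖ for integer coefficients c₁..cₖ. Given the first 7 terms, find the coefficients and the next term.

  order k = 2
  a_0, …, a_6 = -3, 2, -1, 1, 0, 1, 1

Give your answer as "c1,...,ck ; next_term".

  a_2 = 1·2 + 1·-3 = -1
  a_3 = 1·-1 + 1·2 = 1
  a_4 = 1·1 + 1·-1 = 0
  a_5 = 1·0 + 1·1 = 1
  a_6 = 1·1 + 1·0 = 1
  a_7 = 1·1 + 1·1 = 2

1,1 ; 2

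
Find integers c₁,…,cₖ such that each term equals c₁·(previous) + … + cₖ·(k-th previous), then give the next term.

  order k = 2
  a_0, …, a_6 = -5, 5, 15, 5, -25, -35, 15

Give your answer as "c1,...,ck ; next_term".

1,-2 ; 85

  a_2 = 1·5 + -2·-5 = 15
  a_3 = 1·15 + -2·5 = 5
  a_4 = 1·5 + -2·15 = -25
  a_5 = 1·-25 + -2·5 = -35
  a_6 = 1·-35 + -2·-25 = 15
  a_7 = 1·15 + -2·-35 = 85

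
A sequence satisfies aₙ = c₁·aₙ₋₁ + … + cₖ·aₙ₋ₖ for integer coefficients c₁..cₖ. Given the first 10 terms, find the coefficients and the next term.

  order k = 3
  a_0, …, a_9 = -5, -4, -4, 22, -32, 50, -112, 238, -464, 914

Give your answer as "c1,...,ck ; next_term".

  a_3 = -2·-4 + -1·-4 + -2·-5 = 22
  a_4 = -2·22 + -1·-4 + -2·-4 = -32
  a_5 = -2·-32 + -1·22 + -2·-4 = 50
  a_6 = -2·50 + -1·-32 + -2·22 = -112
  a_7 = -2·-112 + -1·50 + -2·-32 = 238
  a_8 = -2·238 + -1·-112 + -2·50 = -464
  a_9 = -2·-464 + -1·238 + -2·-112 = 914
  a_10 = -2·914 + -1·-464 + -2·238 = -1840

-2,-1,-2 ; -1840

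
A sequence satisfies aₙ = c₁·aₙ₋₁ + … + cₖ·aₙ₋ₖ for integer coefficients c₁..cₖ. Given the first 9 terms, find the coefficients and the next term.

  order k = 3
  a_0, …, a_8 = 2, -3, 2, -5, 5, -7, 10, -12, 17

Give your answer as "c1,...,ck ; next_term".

0,1,-1 ; -22

  a_3 = 0·2 + 1·-3 + -1·2 = -5
  a_4 = 0·-5 + 1·2 + -1·-3 = 5
  a_5 = 0·5 + 1·-5 + -1·2 = -7
  a_6 = 0·-7 + 1·5 + -1·-5 = 10
  a_7 = 0·10 + 1·-7 + -1·5 = -12
  a_8 = 0·-12 + 1·10 + -1·-7 = 17
  a_9 = 0·17 + 1·-12 + -1·10 = -22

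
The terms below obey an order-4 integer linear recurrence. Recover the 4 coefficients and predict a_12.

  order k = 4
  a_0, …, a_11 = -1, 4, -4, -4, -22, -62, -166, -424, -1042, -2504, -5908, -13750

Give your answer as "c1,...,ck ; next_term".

3,0,-3,-2 ; -31654

  a_4 = 3·-4 + 0·-4 + -3·4 + -2·-1 = -22
  a_5 = 3·-22 + 0·-4 + -3·-4 + -2·4 = -62
  a_6 = 3·-62 + 0·-22 + -3·-4 + -2·-4 = -166
  a_7 = 3·-166 + 0·-62 + -3·-22 + -2·-4 = -424
  a_8 = 3·-424 + 0·-166 + -3·-62 + -2·-22 = -1042
  a_9 = 3·-1042 + 0·-424 + -3·-166 + -2·-62 = -2504
  a_10 = 3·-2504 + 0·-1042 + -3·-424 + -2·-166 = -5908
  a_11 = 3·-5908 + 0·-2504 + -3·-1042 + -2·-424 = -13750
  a_12 = 3·-13750 + 0·-5908 + -3·-2504 + -2·-1042 = -31654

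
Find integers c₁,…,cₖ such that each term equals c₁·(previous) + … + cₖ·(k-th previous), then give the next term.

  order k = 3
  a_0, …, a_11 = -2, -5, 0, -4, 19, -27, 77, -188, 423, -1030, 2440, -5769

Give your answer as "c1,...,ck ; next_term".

-1,2,-3 ; 13739

  a_3 = -1·0 + 2·-5 + -3·-2 = -4
  a_4 = -1·-4 + 2·0 + -3·-5 = 19
  a_5 = -1·19 + 2·-4 + -3·0 = -27
  a_6 = -1·-27 + 2·19 + -3·-4 = 77
  a_7 = -1·77 + 2·-27 + -3·19 = -188
  a_8 = -1·-188 + 2·77 + -3·-27 = 423
  a_9 = -1·423 + 2·-188 + -3·77 = -1030
  a_10 = -1·-1030 + 2·423 + -3·-188 = 2440
  a_11 = -1·2440 + 2·-1030 + -3·423 = -5769
  a_12 = -1·-5769 + 2·2440 + -3·-1030 = 13739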